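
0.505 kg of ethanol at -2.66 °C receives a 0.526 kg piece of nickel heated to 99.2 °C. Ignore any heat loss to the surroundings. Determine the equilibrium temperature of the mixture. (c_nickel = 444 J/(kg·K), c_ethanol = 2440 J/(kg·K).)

T_f ≈ 13.6 °C

With ΣQ=0 the equilibrium temperature is the m·c-weighted mean:
T_f = (233.54·99.2 + 1232.2·(-2.66)) / (233.54 + 1232.2)
    = 19890 / 1465.7 ≈ 13.57 °C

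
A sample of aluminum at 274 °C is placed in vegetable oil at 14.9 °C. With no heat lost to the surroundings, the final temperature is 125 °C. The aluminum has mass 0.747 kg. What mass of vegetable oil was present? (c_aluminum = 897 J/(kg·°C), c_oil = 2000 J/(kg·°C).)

m ≈ 0.453 kg

Setting the total heat transfer to zero:
0.747×897×(125 − 274) + m×2000×(125 − 14.9) = 0
220200 m = 99839
m = 99839/220200 ≈ 0.4534 kg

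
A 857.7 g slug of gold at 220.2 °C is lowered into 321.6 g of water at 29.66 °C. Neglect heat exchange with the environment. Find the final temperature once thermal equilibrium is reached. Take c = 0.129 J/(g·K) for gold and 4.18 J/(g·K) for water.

Setting the total heat transfer to zero:
857.7*0.129*(T − 220.2) + 321.6*4.18*(T − 29.66) = 0
110.64(T − 220.2) + 1344.3(T − 29.66) = 0
1454.9 T = 64235
T ≈ 44.15 °C

T_f ≈ 44.2 °C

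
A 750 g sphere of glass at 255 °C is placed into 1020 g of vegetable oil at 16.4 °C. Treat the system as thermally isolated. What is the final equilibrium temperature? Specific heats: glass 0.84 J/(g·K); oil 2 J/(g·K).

Let T be the final temperature. ΣQ_i = 0:
750*0.84*(T − 255) + 1020*2*(T − 16.4) = 0
2670 T = 194106
T = 194106/2670 ≈ 72.70 °C

T_f ≈ 72.7 °C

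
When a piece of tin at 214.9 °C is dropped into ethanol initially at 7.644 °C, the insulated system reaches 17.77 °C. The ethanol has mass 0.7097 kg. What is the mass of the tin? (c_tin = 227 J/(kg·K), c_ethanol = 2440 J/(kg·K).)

Heat lost by the tin = heat gained by the ethanol:
m·227·(214.9 − 17.77) = 0.7097·2440·(17.77 − 7.644)
44749 m = 17535  ⇒  m ≈ 0.3919 kg

m ≈ 0.392 kg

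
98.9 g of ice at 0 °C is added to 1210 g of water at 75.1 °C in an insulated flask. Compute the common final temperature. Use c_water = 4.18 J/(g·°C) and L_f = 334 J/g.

T_f ≈ 63.4 °C

Let T be the final temperature. ΣQ_i = 0:
fusion: m_ice L_f = 98.9·334 = 33033; warm the meltwater: 413.4 T; water cools: 1210·4.18·(T − 75.1) = 5057.8(T − 75.1)
5471.2 T = 379841 − 33033 = 346808
T ≈ 63.39 °C — above 0 °C, consistent with complete melting.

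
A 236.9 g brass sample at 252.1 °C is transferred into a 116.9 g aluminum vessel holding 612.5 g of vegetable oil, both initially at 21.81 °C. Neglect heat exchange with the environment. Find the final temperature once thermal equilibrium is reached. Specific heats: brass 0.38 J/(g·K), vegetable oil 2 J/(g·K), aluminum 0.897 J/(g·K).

T_f ≈ 36.4 °C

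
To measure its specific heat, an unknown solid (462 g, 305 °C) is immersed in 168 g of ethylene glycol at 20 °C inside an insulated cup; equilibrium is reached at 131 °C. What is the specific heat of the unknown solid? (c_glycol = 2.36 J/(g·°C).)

c ≈ 0.547 J/(g·°C)

Net heat exchanged in the isolated system is zero:
462·c·(131 − 305) + 168·2.36·(131 − 20) = 0
-80388 c = -44009
c = -44009/-80388 ≈ 0.5475 J/(g·°C)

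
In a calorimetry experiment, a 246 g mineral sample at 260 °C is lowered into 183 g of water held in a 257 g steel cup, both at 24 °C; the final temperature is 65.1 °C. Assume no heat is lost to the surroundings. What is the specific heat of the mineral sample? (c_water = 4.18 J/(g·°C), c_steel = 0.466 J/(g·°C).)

Setting the total heat transfer to zero:
246×c×(65.1 − 260) + 183×4.18×(65.1 − 24) + 257×0.466×(65.1 − 24) = 0
-47945 c = -36361
c = -36361/-47945 ≈ 0.7584 J/(g·°C)

c ≈ 0.758 J/(g·°C)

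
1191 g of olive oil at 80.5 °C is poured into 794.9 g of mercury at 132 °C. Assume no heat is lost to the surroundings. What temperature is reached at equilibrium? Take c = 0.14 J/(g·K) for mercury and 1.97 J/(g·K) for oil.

T_f ≈ 82.8 °C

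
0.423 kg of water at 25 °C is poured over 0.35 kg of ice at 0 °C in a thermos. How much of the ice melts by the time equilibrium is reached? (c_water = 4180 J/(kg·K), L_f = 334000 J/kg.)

Heat available from the water dropping to 0 °C: 0.423×4180×25 = 44204 J.
To melt every bit of ice: 0.35×334000 = 116900 J.
Since 44204 < 116900 J, not all the ice melts; equilibrium is at 0 °C.
m_melted×334000 = 44204  ⇒  m_melted ≈ 0.1323 kg.

m_melted ≈ 0.132 kg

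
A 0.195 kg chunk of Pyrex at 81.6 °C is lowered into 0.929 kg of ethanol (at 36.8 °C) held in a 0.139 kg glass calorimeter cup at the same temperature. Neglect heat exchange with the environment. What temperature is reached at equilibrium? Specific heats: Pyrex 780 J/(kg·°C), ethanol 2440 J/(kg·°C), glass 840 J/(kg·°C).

T_f ≈ 39.5 °C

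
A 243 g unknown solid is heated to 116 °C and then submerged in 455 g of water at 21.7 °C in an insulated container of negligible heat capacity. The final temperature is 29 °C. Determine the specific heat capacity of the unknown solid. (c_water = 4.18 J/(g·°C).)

c ≈ 0.657 J/(g·°C)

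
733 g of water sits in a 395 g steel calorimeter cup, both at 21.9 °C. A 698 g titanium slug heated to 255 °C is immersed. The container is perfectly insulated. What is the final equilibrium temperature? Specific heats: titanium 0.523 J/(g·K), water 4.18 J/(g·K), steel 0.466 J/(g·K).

T_f is the heat-capacity-weighted average of the initial temperatures:
T_f = (365.05·255 + 3063.9·21.9 + 184.07·21.9) / (365.05 + 3063.9 + 184.07)
    = 164220 / 3613.1 ≈ 45.45 °C

T_f ≈ 45.5 °C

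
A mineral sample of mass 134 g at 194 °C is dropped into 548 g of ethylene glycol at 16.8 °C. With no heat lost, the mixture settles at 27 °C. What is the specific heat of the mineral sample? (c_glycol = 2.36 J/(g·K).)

Setting the total heat transfer to zero:
134·c·(27 − 194) + 548·2.36·(27 − 16.8) = 0
-22378 c = -13191
c = -13191/-22378 ≈ 0.5895 J/(g·K)

c ≈ 0.589 J/(g·K)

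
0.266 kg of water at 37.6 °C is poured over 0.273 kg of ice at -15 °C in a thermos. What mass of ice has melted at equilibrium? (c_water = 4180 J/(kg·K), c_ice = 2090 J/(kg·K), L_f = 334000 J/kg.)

m_melted ≈ 0.0995 kg

Water can give up m c ΔT = 0.266×4180×37.6 = 41807 J before reaching 0 °C.
Warming the ice to 0 °C takes 0.273×2090×15 = 8558.6 J, leaving 33248 J for melting.
Fully melting the ice requires m_ice L_f = 0.273×334000 = 91182 J.
Since 33248 < 91182 J, not all the ice melts; equilibrium is at 0 °C.
Mass melted = 33248/334000 ≈ 0.09955 kg.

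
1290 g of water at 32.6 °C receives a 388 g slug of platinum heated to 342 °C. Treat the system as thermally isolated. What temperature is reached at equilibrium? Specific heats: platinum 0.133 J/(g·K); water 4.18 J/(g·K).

T_f ≈ 35.5 °C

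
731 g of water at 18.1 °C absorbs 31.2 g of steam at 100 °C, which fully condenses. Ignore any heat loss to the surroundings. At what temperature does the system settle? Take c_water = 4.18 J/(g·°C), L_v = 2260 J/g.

T_f ≈ 43.6 °C

Heat gained plus heat lost sum to zero:
latent heat released on condensation: 31.2×2260 = 70512; condensed water 100 °C→T: 130.42(T − 100); water warms: 731×4.18×(T − 18.1) = 3055.6(T − 18.1)
3186 T = 70512 + 13042 + 55306 = 138860
T ≈ 43.58 °C, under the boiling point, so the assumption holds.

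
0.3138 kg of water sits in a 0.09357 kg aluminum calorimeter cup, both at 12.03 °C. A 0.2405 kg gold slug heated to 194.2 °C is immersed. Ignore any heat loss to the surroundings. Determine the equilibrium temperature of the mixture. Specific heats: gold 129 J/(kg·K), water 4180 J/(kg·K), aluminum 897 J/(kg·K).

T_f ≈ 16.0 °C

Net heat exchanged in the isolated system is zero:
0.2405×129×(T − 194.2) + 0.3138×4180×(T − 12.03) + 0.09357×897×(T − 12.03) = 0
(31.02 + 1311.7 + 83.93) T = 31.02×194.2 + 1311.7×12.03 + 83.93×12.03
T = 22814/1426.6 ≈ 15.99 °C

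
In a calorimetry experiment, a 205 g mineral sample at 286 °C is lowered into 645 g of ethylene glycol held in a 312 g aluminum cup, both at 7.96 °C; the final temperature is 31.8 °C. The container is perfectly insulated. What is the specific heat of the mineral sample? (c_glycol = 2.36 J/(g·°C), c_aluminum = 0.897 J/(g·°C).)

Let T be the final temperature. ΣQ_i = 0:
205·c·(31.8 − 286) + 645·2.36·(31.8 − 7.96) + 312·0.897·(31.8 − 7.96) = 0
-52111 c = -42961
c = -42961/-52111 ≈ 0.8244 J/(g·°C)

c ≈ 0.824 J/(g·°C)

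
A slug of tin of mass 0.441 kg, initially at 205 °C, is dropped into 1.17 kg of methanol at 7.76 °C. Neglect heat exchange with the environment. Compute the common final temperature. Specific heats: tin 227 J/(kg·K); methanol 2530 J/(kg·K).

T_f ≈ 14.2 °C

T_f is the heat-capacity-weighted average of the initial temperatures:
T_f = (100.11×205 + 2960.1×7.76) / (100.11 + 2960.1)
    = 43492 / 3060.2 ≈ 14.21 °C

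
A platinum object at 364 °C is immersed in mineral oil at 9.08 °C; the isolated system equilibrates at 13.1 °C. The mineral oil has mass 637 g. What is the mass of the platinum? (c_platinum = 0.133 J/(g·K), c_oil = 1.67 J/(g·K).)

Let T be the final temperature. ΣQ_i = 0:
m×0.133×(13.1 − 364) + 637×1.67×(13.1 − 9.08) = 0
-46.67 m = -4276.4
m = -4276.4/-46.67 ≈ 91.63 g

m ≈ 91.6 g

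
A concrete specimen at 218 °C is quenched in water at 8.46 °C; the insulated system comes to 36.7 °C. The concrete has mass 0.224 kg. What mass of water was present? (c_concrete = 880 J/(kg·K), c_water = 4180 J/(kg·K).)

|Q_concrete| = |Q_water|:
0.224×880×(218 − 36.7) = m×4180×(36.7 − 8.46)
118043 m = 35738  ⇒  m ≈ 0.3028 kg

m ≈ 0.303 kg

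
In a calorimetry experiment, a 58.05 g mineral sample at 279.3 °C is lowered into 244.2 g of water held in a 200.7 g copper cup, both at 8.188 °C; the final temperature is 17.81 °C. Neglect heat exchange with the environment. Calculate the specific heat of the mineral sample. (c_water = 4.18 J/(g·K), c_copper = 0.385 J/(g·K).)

Conservation of energy gives ΣQ = 0:
58.05×c×(17.81 − 279.3) + 244.2×4.18×(17.81 − 8.188) + 200.7×0.385×(17.81 − 8.188) = 0
-15179 c = -10565
c = -10565/-15179 ≈ 0.696 J/(g·K)

c ≈ 0.696 J/(g·K)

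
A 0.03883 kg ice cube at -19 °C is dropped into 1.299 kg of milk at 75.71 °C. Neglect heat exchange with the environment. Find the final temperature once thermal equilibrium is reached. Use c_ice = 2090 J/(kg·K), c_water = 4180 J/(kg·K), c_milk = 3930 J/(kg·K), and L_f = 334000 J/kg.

T_f ≈ 70.6 °C

Energy balance with sensible and latent terms:
ice -19→0 °C: 0.03883×2090×19 = 1541.9
  latent heat to melt: 0.03883×334000 = 12969
  meltwater 0→T: 0.03883×4180×T = 162.31 T
  milk cools: 1.299×3930×(T − 75.71) = 5105.1(T − 75.71)
5267.4 T = 386505 − 14511 = 371994
T ≈ 70.62 °C — above 0 °C, consistent with complete melting.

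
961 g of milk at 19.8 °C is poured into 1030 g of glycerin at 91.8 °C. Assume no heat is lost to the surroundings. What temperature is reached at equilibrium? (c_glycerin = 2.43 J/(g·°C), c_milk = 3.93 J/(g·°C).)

Conservation of energy gives ΣQ = 0:
1030×2.43×(T − 91.8) + 961×3.93×(T − 19.8) = 0
6279.6 T = 304545
T ≈ 48.50 °C

T_f ≈ 48.5 °C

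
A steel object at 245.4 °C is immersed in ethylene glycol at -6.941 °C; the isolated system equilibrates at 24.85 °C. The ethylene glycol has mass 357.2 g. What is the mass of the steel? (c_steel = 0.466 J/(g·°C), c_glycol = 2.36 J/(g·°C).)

Heat lost by the steel = heat gained by the glycol:
m·0.466·(245.4 − 24.85) = 357.2·2.36·(24.85 − (-6.941))
102.78 m = 26800  ⇒  m ≈ 260.8 g

m ≈ 261 g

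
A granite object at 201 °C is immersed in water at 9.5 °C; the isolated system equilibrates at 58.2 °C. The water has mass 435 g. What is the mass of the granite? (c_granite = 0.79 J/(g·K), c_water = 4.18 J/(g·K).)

m ≈ 785 g

Heat gained plus heat lost sum to zero:
m·0.79·(58.2 − 201) + 435·4.18·(58.2 − 9.5) = 0
-112.81 m = -88551
m = -88551/-112.81 ≈ 784.9 g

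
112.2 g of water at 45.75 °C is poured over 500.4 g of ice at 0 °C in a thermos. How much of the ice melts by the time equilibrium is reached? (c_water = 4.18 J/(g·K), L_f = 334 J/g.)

Cooling the water to 0 °C releases 112.2·4.18·45.75 = 21457 J.
Melting all 500.4 g of ice would need 500.4·334 = 167134 J.
That's not enough to melt it all — equilibrium is at 0 °C with ice remaining.
m_melted·334 = 21457  ⇒  m_melted ≈ 64.24 g.

m_melted ≈ 64.2 g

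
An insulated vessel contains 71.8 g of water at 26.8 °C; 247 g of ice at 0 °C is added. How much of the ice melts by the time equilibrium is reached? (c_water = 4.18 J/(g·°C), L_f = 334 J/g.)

Heat available from the water dropping to 0 °C: 71.8×4.18×26.8 = 8043.3 J.
Melting all 247 g of ice would need 247×334 = 82498 J.
That's not enough to melt it all — equilibrium is at 0 °C with ice remaining.
m_melted×334 = 8043.3  ⇒  m_melted ≈ 24.08 g.

m_melted ≈ 24.1 g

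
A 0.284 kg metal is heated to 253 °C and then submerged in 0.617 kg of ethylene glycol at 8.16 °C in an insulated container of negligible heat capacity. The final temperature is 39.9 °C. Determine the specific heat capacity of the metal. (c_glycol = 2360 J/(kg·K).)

m_s c (T_s − T_f) = m_glycol c_glycol (T_f − T_0):
0.284×c×(253 − 39.9) = 0.617×2360×(39.9 − 8.16)
60.52 c = 46217  ⇒  c ≈ 763.7 J/(kg·K)

c ≈ 764 J/(kg·K)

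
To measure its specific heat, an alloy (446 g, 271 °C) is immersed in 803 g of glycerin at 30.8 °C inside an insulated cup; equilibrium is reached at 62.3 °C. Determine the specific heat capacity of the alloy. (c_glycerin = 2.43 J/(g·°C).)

Heat lost by the alloy = heat gained by the glycerin:
446·c·(271 − 62.3) = 803·2.43·(62.3 − 30.8)
93080 c = 61466  ⇒  c ≈ 0.6604 J/(g·°C)

c ≈ 0.66 J/(g·°C)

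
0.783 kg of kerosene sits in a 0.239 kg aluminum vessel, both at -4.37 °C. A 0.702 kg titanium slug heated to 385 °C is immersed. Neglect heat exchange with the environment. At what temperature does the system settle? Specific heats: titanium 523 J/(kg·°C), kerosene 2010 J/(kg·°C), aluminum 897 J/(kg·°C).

T_f is the heat-capacity-weighted average of the initial temperatures:
T_f = (367.15×385 + 1573.8×(-4.37) + 214.38×(-4.37)) / (367.15 + 1573.8 + 214.38)
    = 133537 / 2155.4 ≈ 61.96 °C

T_f ≈ 62.0 °C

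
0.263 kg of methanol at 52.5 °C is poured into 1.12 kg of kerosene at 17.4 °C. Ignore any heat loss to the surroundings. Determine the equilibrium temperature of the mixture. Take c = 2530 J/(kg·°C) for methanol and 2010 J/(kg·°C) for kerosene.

T_f ≈ 25.4 °C

Energy conservation, ΣQ = 0:
0.263*2530*(T − 52.5) + 1.12*2010*(T − 17.4) = 0
665.39(T − 52.5) + 2251.2(T − 17.4) = 0
(665.39 + 2251.2) T = 665.39*52.5 + 2251.2*17.4
T = 74104 / 2916.6 = 25.4 °C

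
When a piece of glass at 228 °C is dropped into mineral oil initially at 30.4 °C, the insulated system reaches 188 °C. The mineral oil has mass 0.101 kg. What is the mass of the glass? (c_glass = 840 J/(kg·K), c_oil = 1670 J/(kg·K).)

m ≈ 0.791 kg

Heat lost by the glass = heat gained by the oil:
m·840·(228 − 188) = 0.101·1670·(188 − 30.4)
33600 m = 26582  ⇒  m ≈ 0.7911 kg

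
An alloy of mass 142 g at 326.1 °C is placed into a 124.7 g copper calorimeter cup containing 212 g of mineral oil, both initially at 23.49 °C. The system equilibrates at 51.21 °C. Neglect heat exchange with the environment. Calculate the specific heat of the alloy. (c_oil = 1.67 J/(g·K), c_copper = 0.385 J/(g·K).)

c ≈ 0.286 J/(g·K)

Heat gained plus heat lost sum to zero:
142·c·(51.21 − 326.1) + 212·1.67·(51.21 − 23.49) + 124.7·0.385·(51.21 − 23.49) = 0
-39034 c = -11145
c = -11145/-39034 ≈ 0.2855 J/(g·K)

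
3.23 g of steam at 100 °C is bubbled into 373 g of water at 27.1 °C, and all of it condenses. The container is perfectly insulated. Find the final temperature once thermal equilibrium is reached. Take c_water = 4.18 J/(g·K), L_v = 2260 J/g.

T_f ≈ 32.4 °C

Setting the total heat transfer to zero:
steam→water at 100 °C releases m L_v = 3.23·2260 = 7299.8
  condensate cools 100→T: 3.23·4.18·(T − 100) = 13.5(T − 100)
  original water: 1559.1(T − 27.1)
1572.6 T = 7299.8 + 1350.1 + 42253 = 50903
T ≈ 32.37 °C, under the boiling point, so the assumption holds.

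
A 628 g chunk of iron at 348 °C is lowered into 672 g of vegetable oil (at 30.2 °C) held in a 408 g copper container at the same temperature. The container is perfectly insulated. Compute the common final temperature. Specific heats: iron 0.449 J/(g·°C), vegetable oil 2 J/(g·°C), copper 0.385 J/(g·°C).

T_f ≈ 80.5 °C

Net heat exchanged in the isolated system is zero:
628*0.449*(T − 348) + 672*2*(T − 30.2) + 408*0.385*(T − 30.2) = 0
1783.1 T = 143459
T = 143459 / 1783.1 = 80.5 °C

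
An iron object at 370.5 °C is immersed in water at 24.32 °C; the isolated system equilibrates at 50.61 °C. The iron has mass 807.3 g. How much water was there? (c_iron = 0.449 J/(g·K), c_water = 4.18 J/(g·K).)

Heat lost by the iron = heat gained by the water:
807.3×0.449×(370.5 − 50.61) = m×4.18×(50.61 − 24.32)
109.89 m = 115953  ⇒  m ≈ 1055 g

m ≈ 1060 g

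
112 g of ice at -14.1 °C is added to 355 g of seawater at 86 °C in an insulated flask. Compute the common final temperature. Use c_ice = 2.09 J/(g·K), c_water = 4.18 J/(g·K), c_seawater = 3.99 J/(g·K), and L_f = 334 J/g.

T_f ≈ 43.0 °C

Let T be the final temperature. ΣQ_i = 0:
ice -14.1→0 °C: 112×2.09×14.1 = 3300.5; latent heat to melt: 112×334 = 37408; meltwater 0→T: 112×4.18×T = 468.16 T; seawater: 1416.5(T − 86)
1884.6 T = 121815 − 40709 = 81106
T ≈ 43.04 °C — above 0 °C, consistent with complete melting.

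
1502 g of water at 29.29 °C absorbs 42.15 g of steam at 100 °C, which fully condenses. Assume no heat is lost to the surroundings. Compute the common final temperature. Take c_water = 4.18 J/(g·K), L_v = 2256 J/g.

Let T be the final temperature. ΣQ_i = 0:
latent heat released on condensation: 42.15·2256 = 95090; condensed water 100 °C→T: 176.19(T − 100); original water: 6278.4(T − 29.29)
6454.5 T = 95090 + 17619 + 183893 = 296602
T ≈ 45.95 °C (< 100 °C, so full condensation is consistent).

T_f ≈ 46.0 °C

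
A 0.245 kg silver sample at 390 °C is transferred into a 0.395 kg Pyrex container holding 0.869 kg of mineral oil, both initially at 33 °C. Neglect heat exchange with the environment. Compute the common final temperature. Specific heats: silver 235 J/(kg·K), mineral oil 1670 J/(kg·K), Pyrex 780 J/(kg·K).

Let T be the final temperature. ΣQ_i = 0:
0.245*235*(T − 390) + 0.869*1670*(T − 33) + 0.395*780*(T − 33) = 0
1816.9 T = 80512
T ≈ 44.31 °C

T_f ≈ 44.3 °C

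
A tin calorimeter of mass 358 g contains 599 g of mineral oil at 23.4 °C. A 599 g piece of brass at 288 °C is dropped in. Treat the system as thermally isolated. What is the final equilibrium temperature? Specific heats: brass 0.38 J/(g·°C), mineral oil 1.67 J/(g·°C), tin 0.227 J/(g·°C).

Setting the total heat transfer to zero:
599×0.38×(T − 288) + 599×1.67×(T − 23.4) + 358×0.227×(T − 23.4) = 0
(227.62 + 1000.3 + 81.27) T = 227.62×288 + 1000.3×23.4 + 81.27×23.4
T = 90864/1309.2 ≈ 69.40 °C

T_f ≈ 69.4 °C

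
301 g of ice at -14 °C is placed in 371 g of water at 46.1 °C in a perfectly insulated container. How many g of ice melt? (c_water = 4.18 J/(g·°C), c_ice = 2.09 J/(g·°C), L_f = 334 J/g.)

m_melted ≈ 188 g

Heat available from the water dropping to 0 °C: 371·4.18·46.1 = 71491 J.
Warming the ice to 0 °C takes 301·2.09·14 = 8807.3 J, leaving 62684 J for melting.
Melting all 301 g of ice would need 301·334 = 100534 J.
Since 62684 < 100534 J, not all the ice melts; equilibrium is at 0 °C.
m_melt = 62684 / L_f = 187.7 g.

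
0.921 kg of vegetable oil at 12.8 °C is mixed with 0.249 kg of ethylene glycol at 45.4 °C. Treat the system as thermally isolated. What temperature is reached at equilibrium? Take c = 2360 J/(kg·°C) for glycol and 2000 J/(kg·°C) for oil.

|Q_glycol| = |Q_oil|:
0.249*2360*(45.4 − T) = 0.921*2000*(T − 12.8)
587.64(45.4 − T) = 1842(T − 12.8)
2429.6 T = 50256  ⇒  T ≈ 20.68 °C

T_f ≈ 20.7 °C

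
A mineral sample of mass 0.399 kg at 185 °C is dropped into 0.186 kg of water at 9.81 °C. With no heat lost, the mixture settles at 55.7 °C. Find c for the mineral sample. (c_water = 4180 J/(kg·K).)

Net heat exchanged in the isolated system is zero:
0.399×c×(55.7 − 185) + 0.186×4180×(55.7 − 9.81) = 0
-51.59 c = -35679
c = -35679/-51.59 ≈ 691.6 J/(kg·K)

c ≈ 692 J/(kg·K)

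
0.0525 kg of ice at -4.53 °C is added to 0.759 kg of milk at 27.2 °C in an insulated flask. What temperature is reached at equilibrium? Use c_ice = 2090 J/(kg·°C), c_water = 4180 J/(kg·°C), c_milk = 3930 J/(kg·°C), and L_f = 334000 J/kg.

Conservation of energy gives ΣQ = 0:
ice -4.53→0 °C: 0.0525×2090×4.53 = 497.05; latent heat to melt: 0.0525×334000 = 17535; meltwater 0→T: 0.0525×4180×T = 219.45 T; milk: 2982.9(T − 27.2)
3202.3 T = 81134 − 18032 = 63102
T ≈ 19.71 °C. Since T > 0 °C, the all-ice-melts assumption holds.

T_f ≈ 19.7 °C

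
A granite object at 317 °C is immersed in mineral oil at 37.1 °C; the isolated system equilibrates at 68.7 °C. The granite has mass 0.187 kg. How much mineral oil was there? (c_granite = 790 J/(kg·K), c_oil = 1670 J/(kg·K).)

Net heat exchanged in the isolated system is zero:
0.187·790·(68.7 − 317) + m·1670·(68.7 − 37.1) = 0
52772 m = 36681
m = 36681/52772 ≈ 0.6951 kg

m ≈ 0.695 kg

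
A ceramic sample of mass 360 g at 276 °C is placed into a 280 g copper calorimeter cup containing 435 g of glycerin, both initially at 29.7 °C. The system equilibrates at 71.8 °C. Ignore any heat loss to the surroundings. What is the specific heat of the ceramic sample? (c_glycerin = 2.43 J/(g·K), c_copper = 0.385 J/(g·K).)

Heat gained plus heat lost sum to zero:
360·c·(71.8 − 276) + 435·2.43·(71.8 − 29.7) + 280·0.385·(71.8 − 29.7) = 0
-73512 c = -49040
c = -49040/-73512 ≈ 0.6671 J/(g·K)

c ≈ 0.667 J/(g·K)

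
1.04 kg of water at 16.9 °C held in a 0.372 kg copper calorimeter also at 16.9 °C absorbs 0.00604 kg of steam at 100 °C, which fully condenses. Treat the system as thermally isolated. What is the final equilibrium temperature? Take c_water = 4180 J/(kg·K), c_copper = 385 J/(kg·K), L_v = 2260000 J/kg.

Energy conservation, ΣQ = 0:
steam→water at 100 °C releases m L_v = 0.00604·2260000 = 13650; condensed water 100 °C→T: 25.25(T − 100); water warms: 1.04·4180·(T − 16.9) = 4347.2(T − 16.9); copper cup: 0.372·385·(T − 16.9) = 143.22(T − 16.9)
4515.7 T = 13650 + 2524.7 + 75888 = 92063
T ≈ 20.39 °C (< 100 °C, so full condensation is consistent).

T_f ≈ 20.4 °C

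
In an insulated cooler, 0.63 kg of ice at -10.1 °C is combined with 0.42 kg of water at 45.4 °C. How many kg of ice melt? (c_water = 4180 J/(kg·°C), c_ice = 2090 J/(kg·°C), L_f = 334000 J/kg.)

m_melted ≈ 0.199 kg

Heat available from the water dropping to 0 °C: 0.42·4180·45.4 = 79704 J.
Warming the ice to 0 °C takes 0.63·2090·10.1 = 13299 J, leaving 66406 J for melting.
Melting all 0.63 kg of ice would need 0.63·334000 = 210420 J.
66406 J < 210420 J, so only part of the ice melts and the system sits at 0 °C.
Mass melted = 66406/334000 ≈ 0.1988 kg.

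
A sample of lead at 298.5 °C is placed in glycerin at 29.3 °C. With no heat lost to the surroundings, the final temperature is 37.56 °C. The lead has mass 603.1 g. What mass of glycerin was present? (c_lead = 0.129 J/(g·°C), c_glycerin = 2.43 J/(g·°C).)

|Q_lead| = |Q_glycerin|:
603.1×0.129×(298.5 − 37.56) = m×2.43×(37.56 − 29.3)
20.07 m = 20301  ⇒  m ≈ 1011 g

m ≈ 1010 g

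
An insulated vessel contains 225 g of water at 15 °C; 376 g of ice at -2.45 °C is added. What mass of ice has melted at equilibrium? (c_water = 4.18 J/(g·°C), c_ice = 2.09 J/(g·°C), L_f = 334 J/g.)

m_melted ≈ 36.5 g

Heat available from the water dropping to 0 °C: 225·4.18·15 = 14107 J.
Of that, 376·2.09·2.45 = 1925.3 J goes to bring the ice to 0 °C, leaving 12182 J.
Fully melting the ice requires m_ice L_f = 376·334 = 125584 J.
12182 J < 125584 J, so only part of the ice melts and the system sits at 0 °C.
m_melt = 12182 / L_f = 36.47 g.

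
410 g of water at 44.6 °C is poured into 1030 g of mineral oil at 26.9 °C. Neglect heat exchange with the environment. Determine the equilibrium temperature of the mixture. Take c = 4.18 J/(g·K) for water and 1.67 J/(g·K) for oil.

T_f ≈ 35.7 °C

Energy conservation, ΣQ = 0:
410×4.18×(T − 44.6) + 1030×1.67×(T − 26.9) = 0
1713.8(T − 44.6) + 1720.1(T − 26.9) = 0
(1713.8 + 1720.1) T = 1713.8×44.6 + 1720.1×26.9
T ≈ 35.73 °C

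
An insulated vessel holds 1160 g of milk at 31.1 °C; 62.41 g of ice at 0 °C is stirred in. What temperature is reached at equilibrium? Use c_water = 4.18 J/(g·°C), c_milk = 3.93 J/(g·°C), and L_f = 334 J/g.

Let T be the final temperature. ΣQ_i = 0:
melt ice: 62.41·334 = 20845
  meltwater 0→T: 62.41·4.18·T = 260.87 T
  milk cools: 1160·3.93·(T − 31.1) = 4558.8(T − 31.1)
4819.7 T = 141779 − 20845 = 120934
T ≈ 25.09 °C (positive, so assuming full melt was valid).

T_f ≈ 25.1 °C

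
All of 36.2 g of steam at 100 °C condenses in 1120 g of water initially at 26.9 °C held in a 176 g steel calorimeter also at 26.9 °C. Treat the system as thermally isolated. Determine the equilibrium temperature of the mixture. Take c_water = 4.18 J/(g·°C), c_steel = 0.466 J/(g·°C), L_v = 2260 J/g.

Let T be the final temperature. ΣQ_i = 0:
latent heat released on condensation: 36.2·2260 = 81812
  condensate cools 100→T: 36.2·4.18·(T − 100) = 151.32(T − 100)
  water warms: 1120·4.18·(T − 26.9) = 4681.6(T − 26.9)
  cup: 82.02(T − 26.9)
4914.9 T = 81812 + 15132 + 128141 = 225085
T ≈ 45.80 °C (< 100 °C, so full condensation is consistent).

T_f ≈ 45.8 °C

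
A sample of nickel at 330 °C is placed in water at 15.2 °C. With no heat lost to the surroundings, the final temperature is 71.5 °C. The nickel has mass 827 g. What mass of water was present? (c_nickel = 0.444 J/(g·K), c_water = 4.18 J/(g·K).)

Heat lost by the nickel = heat gained by the water:
827·0.444·(330 − 71.5) = m·4.18·(71.5 − 15.2)
235.33 m = 94918  ⇒  m ≈ 403.3 g

m ≈ 403 g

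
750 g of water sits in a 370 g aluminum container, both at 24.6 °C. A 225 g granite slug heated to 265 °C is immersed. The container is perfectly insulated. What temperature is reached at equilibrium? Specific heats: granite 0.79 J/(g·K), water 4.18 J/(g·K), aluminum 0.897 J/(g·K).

T_f ≈ 36.3 °C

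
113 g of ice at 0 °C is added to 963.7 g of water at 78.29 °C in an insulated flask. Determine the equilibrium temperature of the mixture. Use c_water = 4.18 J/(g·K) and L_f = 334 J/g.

T_f ≈ 61.7 °C

Conservation of energy gives ΣQ = 0:
melt ice: 113·334 = 37742
  meltwater 0→T: 113·4.18·T = 472.34 T
  water cools: 963.7·4.18·(T − 78.29) = 4028.3(T − 78.29)
4500.6 T = 315373 − 37742 = 277631
T ≈ 61.69 °C (positive, so assuming full melt was valid).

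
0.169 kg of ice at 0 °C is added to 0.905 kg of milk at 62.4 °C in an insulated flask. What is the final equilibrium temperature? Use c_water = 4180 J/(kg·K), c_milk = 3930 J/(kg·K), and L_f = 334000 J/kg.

T_f ≈ 38.8 °C

Heat gained plus heat lost sum to zero:
fusion: m_ice L_f = 0.169×334000 = 56446
  warm the meltwater: 706.42 T
  milk cools: 0.905×3930×(T − 62.4) = 3556.7(T − 62.4)
4263.1 T = 221935 − 56446 = 165489
T ≈ 38.82 °C — above 0 °C, consistent with complete melting.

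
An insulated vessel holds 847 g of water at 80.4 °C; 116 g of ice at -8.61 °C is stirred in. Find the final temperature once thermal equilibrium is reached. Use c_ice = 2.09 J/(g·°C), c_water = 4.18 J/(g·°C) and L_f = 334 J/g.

T_f ≈ 60.6 °C

Energy conservation, ΣQ = 0:
warm ice to 0 °C: 116·2.09·(0 − (-8.61)) = 2087.4; latent heat to melt: 116·334 = 38744; meltwater 0→T: 116·4.18·T = 484.88 T; water: 3540.5(T − 80.4)
4025.3 T = 284653 − 40831 = 243822
T ≈ 60.57 °C — above 0 °C, consistent with complete melting.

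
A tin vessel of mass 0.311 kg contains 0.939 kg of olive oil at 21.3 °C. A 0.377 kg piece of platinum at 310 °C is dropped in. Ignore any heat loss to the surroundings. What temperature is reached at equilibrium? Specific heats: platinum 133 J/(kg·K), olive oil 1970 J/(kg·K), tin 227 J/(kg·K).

T_f ≈ 28.6 °C

Conservation of energy gives ΣQ = 0:
0.377·133·(T − 310) + 0.939·1970·(T − 21.3) + 0.311·227·(T − 21.3) = 0
50.14(T − 310) + 1849.8(T − 21.3) + 70.6(T − 21.3) = 0
(50.14 + 1849.8 + 70.6) T = 50.14·310 + 1849.8·21.3 + 70.6·21.3
T ≈ 28.65 °C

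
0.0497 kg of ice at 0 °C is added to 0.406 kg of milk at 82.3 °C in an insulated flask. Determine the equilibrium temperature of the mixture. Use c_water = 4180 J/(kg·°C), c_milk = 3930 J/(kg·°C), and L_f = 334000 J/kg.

T_f ≈ 63.6 °C

Energy balance with sensible and latent terms:
fusion: m_ice L_f = 0.0497×334000 = 16600; warm the meltwater: 207.75 T; milk cools: 0.406×3930×(T − 82.3) = 1595.6(T − 82.3)
1803.3 T = 131316 − 16600 = 114716
T ≈ 63.61 °C (positive, so assuming full melt was valid).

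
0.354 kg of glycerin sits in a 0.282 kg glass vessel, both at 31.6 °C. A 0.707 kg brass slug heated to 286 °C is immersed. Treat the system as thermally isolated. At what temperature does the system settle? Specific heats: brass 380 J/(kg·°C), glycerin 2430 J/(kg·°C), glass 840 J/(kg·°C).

T_f ≈ 81.6 °C

Conservation of energy gives ΣQ = 0:
0.707·380·(T − 286) + 0.354·2430·(T − 31.6) + 0.282·840·(T − 31.6) = 0
268.66(T − 286) + 860.22(T − 31.6) + 236.88(T − 31.6) = 0
(268.66 + 860.22 + 236.88) T = 268.66·286 + 860.22·31.6 + 236.88·31.6
T = 111505 / 1365.8 = 81.6 °C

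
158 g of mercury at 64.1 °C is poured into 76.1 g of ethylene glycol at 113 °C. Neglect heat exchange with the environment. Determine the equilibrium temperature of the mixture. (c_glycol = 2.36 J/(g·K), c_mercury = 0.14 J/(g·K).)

Taking heat into each body as positive, Σ m c ΔT = 0:
76.1·2.36·(T − 113) + 158·0.14·(T − 64.1) = 0
201.72 T = 21712
T = 21712 / 201.72 = 108 °C

T_f ≈ 107.6 °C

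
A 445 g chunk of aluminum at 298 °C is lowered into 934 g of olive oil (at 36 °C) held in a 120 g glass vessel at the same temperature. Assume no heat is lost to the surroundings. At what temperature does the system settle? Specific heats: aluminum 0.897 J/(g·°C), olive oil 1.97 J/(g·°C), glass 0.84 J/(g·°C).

T_f ≈ 80.7 °C

Conservation of energy gives ΣQ = 0:
445*0.897*(T − 298) + 934*1.97*(T − 36) + 120*0.84*(T − 36) = 0
2339.9 T = 188819
T ≈ 80.69 °C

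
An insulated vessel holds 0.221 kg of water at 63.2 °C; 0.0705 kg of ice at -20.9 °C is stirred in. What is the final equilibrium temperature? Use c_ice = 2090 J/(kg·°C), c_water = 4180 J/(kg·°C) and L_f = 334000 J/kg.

T_f ≈ 26.1 °C

Net heat exchanged in the isolated system is zero:
warm ice to 0 °C: 0.0705·2090·(0 − (-20.9)) = 3079.5
  latent heat to melt: 0.0705·334000 = 23547
  warm the meltwater: 294.69 T
  water: 923.78(T − 63.2)
1218.5 T = 58383 − 26627 = 31756
T ≈ 26.06 °C (positive, so assuming full melt was valid).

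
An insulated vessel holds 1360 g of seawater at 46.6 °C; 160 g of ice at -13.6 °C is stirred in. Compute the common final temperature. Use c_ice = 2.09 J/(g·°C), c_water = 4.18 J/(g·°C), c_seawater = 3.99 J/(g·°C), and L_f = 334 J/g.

T_f ≈ 32.0 °C

Energy conservation, ΣQ = 0:
ice -13.6→0 °C: 160×2.09×13.6 = 4547.8
  latent heat to melt: 160×334 = 53440
  warm the meltwater: 668.8 T
  seawater cools: 1360×3.99×(T − 46.6) = 5426.4(T − 46.6)
6095.2 T = 252870 − 57988 = 194882
T ≈ 31.97 °C — above 0 °C, consistent with complete melting.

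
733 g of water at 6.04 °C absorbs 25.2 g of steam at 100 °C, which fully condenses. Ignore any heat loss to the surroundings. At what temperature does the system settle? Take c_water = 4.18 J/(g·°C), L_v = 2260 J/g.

T_f ≈ 27.1 °C

Taking heat into each body as positive, Σ m c ΔT = 0:
condense steam: −25.2·2260 = −56952; condensate cools 100→T: 25.2·4.18·(T − 100) = 105.34(T − 100); water warms: 733·4.18·(T − 6.04) = 3063.9(T − 6.04)
3169.3 T = 56952 + 10534 + 18506 = 85992
T ≈ 27.13 °C (< 100 °C, so full condensation is consistent).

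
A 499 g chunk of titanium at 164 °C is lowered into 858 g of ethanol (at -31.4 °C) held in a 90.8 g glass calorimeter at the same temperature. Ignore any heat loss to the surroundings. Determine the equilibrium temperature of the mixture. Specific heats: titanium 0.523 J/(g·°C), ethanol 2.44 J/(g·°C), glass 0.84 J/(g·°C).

Setting the total heat transfer to zero:
499×0.523×(T − 164) + 858×2.44×(T − (-31.4)) + 90.8×0.84×(T − (-31.4)) = 0
260.98(T − 164) + 2093.5(T − (-31.4)) + 76.27(T − (-31.4)) = 0
2430.8 T = -25331
T ≈ -10.42 °C

T_f ≈ -10.4 °C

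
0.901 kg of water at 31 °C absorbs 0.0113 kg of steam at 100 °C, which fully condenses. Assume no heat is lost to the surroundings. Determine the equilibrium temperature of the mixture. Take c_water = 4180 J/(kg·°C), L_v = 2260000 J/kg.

T_f ≈ 38.6 °C

Net heat exchanged in the isolated system is zero:
steam→water at 100 °C releases m L_v = 0.0113×2260000 = 25538; condensed water 100 °C→T: 47.23(T − 100); water warms: 0.901×4180×(T − 31) = 3766.2(T − 31)
3813.4 T = 25538 + 4723.4 + 116752 = 147013
T ≈ 38.55 °C (< 100 °C, so full condensation is consistent).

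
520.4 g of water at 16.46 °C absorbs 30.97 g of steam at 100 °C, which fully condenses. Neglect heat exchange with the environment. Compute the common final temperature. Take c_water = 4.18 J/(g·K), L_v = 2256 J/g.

T_f ≈ 51.5 °C

Taking heat into each body as positive, Σ m c ΔT = 0:
condense steam: −30.97×2256 = −69868
  condensed water 100 °C→T: 129.45(T − 100)
  water warms: 520.4×4.18×(T − 16.46) = 2175.3(T − 16.46)
2304.7 T = 69868 + 12945 + 35805 = 118619
T ≈ 51.47 °C, under the boiling point, so the assumption holds.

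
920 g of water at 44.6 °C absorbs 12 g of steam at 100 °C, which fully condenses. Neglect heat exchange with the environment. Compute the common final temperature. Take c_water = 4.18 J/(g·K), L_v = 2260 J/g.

Sum of m c ΔT and latent-heat terms is zero:
condense steam: −12×2260 = −27120
  condensate cools 100→T: 12×4.18×(T − 100) = 50.16(T − 100)
  original water: 3845.6(T − 44.6)
3895.8 T = 27120 + 5016 + 171514 = 203650
T ≈ 52.27 °C (< 100 °C, so full condensation is consistent).

T_f ≈ 52.3 °C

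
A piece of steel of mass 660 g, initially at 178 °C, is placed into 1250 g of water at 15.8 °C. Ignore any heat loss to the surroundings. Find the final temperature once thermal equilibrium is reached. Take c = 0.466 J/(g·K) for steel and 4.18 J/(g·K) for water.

T_f = Σ m_i c_i T_i / Σ m_i c_i:
T_f = (307.56×178 + 5225×15.8) / (307.56 + 5225)
    = 137301 / 5532.6 ≈ 24.82 °C

T_f ≈ 24.8 °C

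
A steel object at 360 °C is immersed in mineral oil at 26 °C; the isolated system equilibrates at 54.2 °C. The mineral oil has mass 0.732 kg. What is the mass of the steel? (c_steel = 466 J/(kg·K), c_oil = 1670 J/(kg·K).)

m ≈ 0.242 kg

Heat lost by the steel = heat gained by the oil:
m×466×(360 − 54.2) = 0.732×1670×(54.2 − 26)
142503 m = 34473  ⇒  m ≈ 0.2419 kg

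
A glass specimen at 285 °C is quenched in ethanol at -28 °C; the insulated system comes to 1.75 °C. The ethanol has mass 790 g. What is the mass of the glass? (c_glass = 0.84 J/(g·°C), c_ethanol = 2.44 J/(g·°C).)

|Q_glass| = |Q_ethanol|:
m×0.84×(285 − 1.75) = 790×2.44×(1.75 − (-28))
237.93 m = 57346  ⇒  m ≈ 241 g

m ≈ 241 g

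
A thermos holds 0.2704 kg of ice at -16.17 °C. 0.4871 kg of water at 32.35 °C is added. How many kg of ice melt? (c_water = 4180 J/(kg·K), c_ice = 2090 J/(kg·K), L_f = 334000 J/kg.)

m_melted ≈ 0.17 kg

Cooling the water to 0 °C releases 0.4871×4180×32.35 = 65867 J.
Of that, 0.2704×2090×16.17 = 9138.2 J goes to bring the ice to 0 °C, leaving 56729 J.
Melting all 0.2704 kg of ice would need 0.2704×334000 = 90314 J.
Since 56729 < 90314 J, not all the ice melts; equilibrium is at 0 °C.
m_melted×334000 = 56729  ⇒  m_melted ≈ 0.1698 kg.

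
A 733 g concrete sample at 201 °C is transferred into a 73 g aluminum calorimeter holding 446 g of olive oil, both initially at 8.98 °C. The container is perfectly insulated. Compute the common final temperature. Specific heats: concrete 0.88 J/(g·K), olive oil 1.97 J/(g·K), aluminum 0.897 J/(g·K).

Conservation of energy gives ΣQ = 0:
733×0.88×(T − 201) + 446×1.97×(T − 8.98) + 73×0.897×(T − 8.98) = 0
1589.1 T = 138131
T = 138131 / 1589.1 = 86.9 °C

T_f ≈ 86.9 °C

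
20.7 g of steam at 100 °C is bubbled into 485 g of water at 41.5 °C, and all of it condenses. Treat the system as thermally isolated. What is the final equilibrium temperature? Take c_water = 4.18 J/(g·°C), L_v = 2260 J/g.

Let T be the final temperature. ΣQ_i = 0:
steam→water at 100 °C releases m L_v = 20.7·2260 = 46782
  condensed water 100 °C→T: 86.53(T − 100)
  original water: 2027.3(T − 41.5)
2113.8 T = 46782 + 8652.6 + 84133 = 139568
T ≈ 66.03 °C, under the boiling point, so the assumption holds.

T_f ≈ 66.0 °C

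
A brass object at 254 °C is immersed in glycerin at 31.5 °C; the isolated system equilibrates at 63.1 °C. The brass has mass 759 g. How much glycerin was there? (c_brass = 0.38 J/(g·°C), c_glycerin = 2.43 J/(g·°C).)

Setting the total heat transfer to zero:
759·0.38·(63.1 − 254) + m·2.43·(63.1 − 31.5) = 0
76.79 m = 55059
m = 55059/76.79 ≈ 717 g

m ≈ 717 g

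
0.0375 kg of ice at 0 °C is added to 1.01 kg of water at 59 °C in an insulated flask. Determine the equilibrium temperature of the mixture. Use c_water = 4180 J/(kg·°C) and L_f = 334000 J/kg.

T_f ≈ 54.0 °C

Energy conservation, ΣQ = 0:
fusion: m_ice L_f = 0.0375·334000 = 12525
  warm the meltwater: 156.75 T
  water: 4221.8(T − 59)
4378.6 T = 249086 − 12525 = 236561
T ≈ 54.03 °C — above 0 °C, consistent with complete melting.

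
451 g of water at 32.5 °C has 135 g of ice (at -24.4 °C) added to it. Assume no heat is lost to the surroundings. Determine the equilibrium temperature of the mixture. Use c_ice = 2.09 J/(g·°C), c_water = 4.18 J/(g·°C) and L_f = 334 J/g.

T_f ≈ 3.8 °C

Net heat exchanged in the isolated system is zero:
ice -24.4→0 °C: 135·2.09·24.4 = 6884.5
  fusion: m_ice L_f = 135·334 = 45090
  meltwater 0→T: 135·4.18·T = 564.3 T
  water cools: 451·4.18·(T − 32.5) = 1885.2(T − 32.5)
2449.5 T = 61268 − 51974 = 9293.9
T ≈ 3.79 °C — above 0 °C, consistent with complete melting.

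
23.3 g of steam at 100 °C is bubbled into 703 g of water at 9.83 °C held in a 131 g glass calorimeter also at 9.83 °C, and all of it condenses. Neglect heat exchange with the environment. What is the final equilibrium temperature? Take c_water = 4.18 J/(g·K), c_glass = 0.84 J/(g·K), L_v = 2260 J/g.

T_f ≈ 29.4 °C

Energy conservation, ΣQ = 0:
condense steam: −23.3·2260 = −52658
  condensate cools 100→T: 23.3·4.18·(T − 100) = 97.39(T − 100)
  water warms: 703·4.18·(T − 9.83) = 2938.5(T − 9.83)
  glass cup: 131·0.84·(T − 9.83) = 110.04(T − 9.83)
3146 T = 52658 + 9739.4 + 29968 = 92365
T ≈ 29.36 °C — below 100 °C, confirming all the steam condensed.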